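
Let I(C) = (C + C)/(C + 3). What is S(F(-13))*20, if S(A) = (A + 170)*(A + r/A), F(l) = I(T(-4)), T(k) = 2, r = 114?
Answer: 2447564/5 ≈ 4.8951e+5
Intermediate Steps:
I(C) = 2*C/(3 + C) (I(C) = (2*C)/(3 + C) = 2*C/(3 + C))
F(l) = 4/5 (F(l) = 2*2/(3 + 2) = 2*2/5 = 2*2*(1/5) = 4/5)
S(A) = (170 + A)*(A + 114/A) (S(A) = (A + 170)*(A + 114/A) = (170 + A)*(A + 114/A))
S(F(-13))*20 = (114 + (4/5)**2 + 170*(4/5) + 19380/(4/5))*20 = (114 + 16/25 + 136 + 19380*(5/4))*20 = (114 + 16/25 + 136 + 24225)*20 = (611891/25)*20 = 2447564/5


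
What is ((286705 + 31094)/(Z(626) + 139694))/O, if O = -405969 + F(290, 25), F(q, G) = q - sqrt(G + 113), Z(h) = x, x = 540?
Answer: -128924380521/23079073781931302 + 317799*sqrt(138)/23079073781931302 ≈ -5.5860e-6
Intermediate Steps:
Z(h) = 540
F(q, G) = q - sqrt(113 + G)
O = -405679 - sqrt(138) (O = -405969 + (290 - sqrt(113 + 25)) = -405969 + (290 - sqrt(138)) = -405679 - sqrt(138) ≈ -4.0569e+5)
((286705 + 31094)/(Z(626) + 139694))/O = ((286705 + 31094)/(540 + 139694))/(-405679 - sqrt(138)) = (317799/140234)/(-405679 - sqrt(138)) = (317799*(1/140234))/(-405679 - sqrt(138)) = 317799/(140234*(-405679 - sqrt(138)))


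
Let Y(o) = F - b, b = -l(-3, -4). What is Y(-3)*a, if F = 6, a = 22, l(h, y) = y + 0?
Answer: 44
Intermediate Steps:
l(h, y) = y
b = 4 (b = -1*(-4) = 4)
Y(o) = 2 (Y(o) = 6 - 1*4 = 6 - 4 = 2)
Y(-3)*a = 2*22 = 44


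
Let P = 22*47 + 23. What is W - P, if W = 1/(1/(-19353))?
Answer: -20410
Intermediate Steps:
W = -19353 (W = 1/(-1/19353) = -19353)
P = 1057 (P = 1034 + 23 = 1057)
W - P = -19353 - 1*1057 = -19353 - 1057 = -20410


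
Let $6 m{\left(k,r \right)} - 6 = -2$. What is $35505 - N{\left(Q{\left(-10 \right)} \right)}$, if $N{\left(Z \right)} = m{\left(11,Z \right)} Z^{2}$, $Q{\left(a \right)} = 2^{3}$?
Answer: $\frac{106387}{3} \approx 35462.0$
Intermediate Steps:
$Q{\left(a \right)} = 8$
$m{\left(k,r \right)} = \frac{2}{3}$ ($m{\left(k,r \right)} = 1 + \frac{1}{6} \left(-2\right) = 1 - \frac{1}{3} = \frac{2}{3}$)
$N{\left(Z \right)} = \frac{2 Z^{2}}{3}$
$35505 - N{\left(Q{\left(-10 \right)} \right)} = 35505 - \frac{2 \cdot 8^{2}}{3} = 35505 - \frac{2}{3} \cdot 64 = 35505 - \frac{128}{3} = \frac{106387}{3}$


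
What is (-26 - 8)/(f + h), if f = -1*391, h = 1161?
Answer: -17/385 ≈ -0.044156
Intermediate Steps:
f = -391
(-26 - 8)/(f + h) = (-26 - 8)/(-391 + 1161) = -34/770 = (1/770)*(-34) = -17/385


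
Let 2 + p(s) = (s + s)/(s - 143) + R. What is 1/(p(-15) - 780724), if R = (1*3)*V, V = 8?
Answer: -79/61675443 ≈ -1.2809e-6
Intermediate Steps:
R = 24 (R = (1*3)*8 = 3*8 = 24)
p(s) = 22 + 2*s/(-143 + s) (p(s) = -2 + ((s + s)/(s - 143) + 24) = -2 + ((2*s)/(-143 + s) + 24) = -2 + (2*s/(-143 + s) + 24) = -2 + (24 + 2*s/(-143 + s)) = 22 + 2*s/(-143 + s))
1/(p(-15) - 780724) = 1/(2*(-1573 + 12*(-15))/(-143 - 15) - 780724) = 1/(2*(-1573 - 180)/(-158) - 780724) = 1/(2*(-1/158)*(-1753) - 780724) = 1/(1753/79 - 780724) = 1/(-61675443/79) = -79/61675443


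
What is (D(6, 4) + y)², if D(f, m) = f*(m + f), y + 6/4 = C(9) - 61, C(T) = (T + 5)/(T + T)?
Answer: 961/324 ≈ 2.9660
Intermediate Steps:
C(T) = (5 + T)/(2*T) (C(T) = (5 + T)/((2*T)) = (5 + T)*(1/(2*T)) = (5 + T)/(2*T))
y = -1111/18 (y = -3/2 + ((½)*(5 + 9)/9 - 61) = -3/2 + ((½)*(⅑)*14 - 61) = -3/2 + (7/9 - 61) = -3/2 - 542/9 = -1111/18 ≈ -61.722)
D(f, m) = f*(f + m)
(D(6, 4) + y)² = (6*(6 + 4) - 1111/18)² = (6*10 - 1111/18)² = (60 - 1111/18)² = (-31/18)² = 961/324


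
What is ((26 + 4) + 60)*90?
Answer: 8100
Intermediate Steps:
((26 + 4) + 60)*90 = (30 + 60)*90 = 90*90 = 8100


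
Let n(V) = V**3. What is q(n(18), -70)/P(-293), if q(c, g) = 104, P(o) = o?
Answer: -104/293 ≈ -0.35495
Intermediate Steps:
q(n(18), -70)/P(-293) = 104/(-293) = 104*(-1/293) = -104/293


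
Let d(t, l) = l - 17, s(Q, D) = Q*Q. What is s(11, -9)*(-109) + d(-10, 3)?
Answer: -13203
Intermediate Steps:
s(Q, D) = Q²
d(t, l) = -17 + l
s(11, -9)*(-109) + d(-10, 3) = 11²*(-109) + (-17 + 3) = 121*(-109) - 14 = -13189 - 14 = -13203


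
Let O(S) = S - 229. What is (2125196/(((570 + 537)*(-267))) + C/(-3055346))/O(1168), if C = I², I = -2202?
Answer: -3963182623646/423989281299843 ≈ -0.0093474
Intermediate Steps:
C = 4848804 (C = (-2202)² = 4848804)
O(S) = -229 + S
(2125196/(((570 + 537)*(-267))) + C/(-3055346))/O(1168) = (2125196/(((570 + 537)*(-267))) + 4848804/(-3055346))/(-229 + 1168) = (2125196/((1107*(-267))) + 4848804*(-1/3055346))/939 = (2125196/(-295569) - 2424402/1527673)*(1/939) = (2125196*(-1/295569) - 2424402/1527673)*(1/939) = (-2125196/295569 - 2424402/1527673)*(1/939) = -3963182623646/451532780937*1/939 = -3963182623646/423989281299843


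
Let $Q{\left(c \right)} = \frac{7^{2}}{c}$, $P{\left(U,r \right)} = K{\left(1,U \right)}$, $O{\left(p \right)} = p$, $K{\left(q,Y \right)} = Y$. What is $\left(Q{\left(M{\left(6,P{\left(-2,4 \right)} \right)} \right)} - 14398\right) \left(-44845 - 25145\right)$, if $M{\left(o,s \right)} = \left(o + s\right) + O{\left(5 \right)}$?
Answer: $\frac{3022004890}{3} \approx 1.0073 \cdot 10^{9}$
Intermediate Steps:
$P{\left(U,r \right)} = U$
$M{\left(o,s \right)} = 5 + o + s$ ($M{\left(o,s \right)} = \left(o + s\right) + 5 = 5 + o + s$)
$Q{\left(c \right)} = \frac{49}{c}$
$\left(Q{\left(M{\left(6,P{\left(-2,4 \right)} \right)} \right)} - 14398\right) \left(-44845 - 25145\right) = \left(\frac{49}{5 + 6 - 2} - 14398\right) \left(-44845 - 25145\right) = \left(\frac{49}{9} - 14398\right) \left(-69990\right) = \left(- \frac{129533}{9}\right) \left(-69990\right) = \frac{3022004890}{3}$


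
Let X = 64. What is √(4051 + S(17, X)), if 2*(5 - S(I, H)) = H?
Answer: 2*√1006 ≈ 63.435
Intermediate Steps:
S(I, H) = 5 - H/2
√(4051 + S(17, X)) = √(4051 + (5 - ½*64)) = √(4051 + (5 - 32)) = √(4051 - 27) = √4024 = 2*√1006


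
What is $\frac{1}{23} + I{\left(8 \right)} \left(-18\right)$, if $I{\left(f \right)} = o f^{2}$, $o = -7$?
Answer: $\frac{185473}{23} \approx 8064.0$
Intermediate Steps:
$I{\left(f \right)} = - 7 f^{2}$
$\frac{1}{23} + I{\left(8 \right)} \left(-18\right) = \frac{1}{23} + - 7 \cdot 8^{2} \left(-18\right) = \frac{1}{23} + \left(-7\right) 64 \left(-18\right) = \frac{1}{23} - -8064 = \frac{1}{23} + 8064 = \frac{185473}{23}$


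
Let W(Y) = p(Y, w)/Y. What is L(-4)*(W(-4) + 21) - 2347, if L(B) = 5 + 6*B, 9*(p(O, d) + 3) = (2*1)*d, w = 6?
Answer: -33047/12 ≈ -2753.9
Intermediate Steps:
p(O, d) = -3 + 2*d/9 (p(O, d) = -3 + ((2*1)*d)/9 = -3 + (2*d)/9 = -3 + 2*d/9)
W(Y) = -5/(3*Y) (W(Y) = (-3 + (2/9)*6)/Y = (-3 + 4/3)/Y = -5/(3*Y))
L(-4)*(W(-4) + 21) - 2347 = (5 + 6*(-4))*(-5/3/(-4) + 21) - 2347 = (5 - 24)*(-5/3*(-¼) + 21) - 2347 = -19*(5/12 + 21) - 2347 = -19*257/12 - 2347 = -4883/12 - 2347 = -33047/12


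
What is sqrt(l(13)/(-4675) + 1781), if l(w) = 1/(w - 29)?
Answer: 3*sqrt(2767990643)/3740 ≈ 42.202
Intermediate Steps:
l(w) = 1/(-29 + w)
sqrt(l(13)/(-4675) + 1781) = sqrt(1/((-29 + 13)*(-4675)) + 1781) = sqrt(-1/4675/(-16) + 1781) = sqrt(-1/16*(-1/4675) + 1781) = sqrt(1/74800 + 1781) = sqrt(133218801/74800) = 3*sqrt(2767990643)/3740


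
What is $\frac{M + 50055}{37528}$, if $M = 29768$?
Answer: $\frac{79823}{37528} \approx 2.127$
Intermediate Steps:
$\frac{M + 50055}{37528} = \frac{29768 + 50055}{37528} = 79823 \cdot \frac{1}{37528} = \frac{79823}{37528}$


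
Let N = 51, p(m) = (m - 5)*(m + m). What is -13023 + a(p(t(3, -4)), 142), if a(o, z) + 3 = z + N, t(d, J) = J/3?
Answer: -12833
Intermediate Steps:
t(d, J) = J/3 (t(d, J) = J*(⅓) = J/3)
p(m) = 2*m*(-5 + m) (p(m) = (-5 + m)*(2*m) = 2*m*(-5 + m))
a(o, z) = 48 + z (a(o, z) = -3 + (z + 51) = -3 + (51 + z) = 48 + z)
-13023 + a(p(t(3, -4)), 142) = -13023 + (48 + 142) = -13023 + 190 = -12833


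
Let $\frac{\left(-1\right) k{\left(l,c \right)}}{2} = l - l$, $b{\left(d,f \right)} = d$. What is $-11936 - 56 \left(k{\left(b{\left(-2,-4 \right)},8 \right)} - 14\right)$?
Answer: $-11152$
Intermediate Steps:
$k{\left(l,c \right)} = 0$ ($k{\left(l,c \right)} = - 2 \left(l - l\right) = \left(-2\right) 0 = 0$)
$-11936 - 56 \left(k{\left(b{\left(-2,-4 \right)},8 \right)} - 14\right) = -11936 - 56 \left(0 - 14\right) = -11936 - 56 \left(-14\right) = -11936 - -784 = -11936 + 784 = -11152$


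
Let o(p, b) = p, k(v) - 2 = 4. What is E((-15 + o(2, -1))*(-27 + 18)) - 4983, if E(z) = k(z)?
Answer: -4977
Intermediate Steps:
k(v) = 6 (k(v) = 2 + 4 = 6)
E(z) = 6
E((-15 + o(2, -1))*(-27 + 18)) - 4983 = 6 - 4983 = -4977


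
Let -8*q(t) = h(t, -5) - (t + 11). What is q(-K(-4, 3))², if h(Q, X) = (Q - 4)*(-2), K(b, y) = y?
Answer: 9/16 ≈ 0.56250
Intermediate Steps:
h(Q, X) = 8 - 2*Q (h(Q, X) = (-4 + Q)*(-2) = 8 - 2*Q)
q(t) = 3/8 + 3*t/8 (q(t) = -((8 - 2*t) - (t + 11))/8 = -((8 - 2*t) - (11 + t))/8 = -((8 - 2*t) + (-11 - t))/8 = -(-3 - 3*t)/8 = 3/8 + 3*t/8)
q(-K(-4, 3))² = (3/8 + 3*(-1*3)/8)² = (3/8 + (3/8)*(-3))² = (3/8 - 9/8)² = (-¾)² = 9/16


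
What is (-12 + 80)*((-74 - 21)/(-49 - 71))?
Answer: 323/6 ≈ 53.833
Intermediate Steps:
(-12 + 80)*((-74 - 21)/(-49 - 71)) = 68*(-95/(-120)) = 68*(-95*(-1/120)) = 68*(19/24) = 323/6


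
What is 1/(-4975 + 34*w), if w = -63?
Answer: -1/7117 ≈ -0.00014051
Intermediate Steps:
1/(-4975 + 34*w) = 1/(-4975 + 34*(-63)) = 1/(-4975 - 2142) = 1/(-7117) = -1/7117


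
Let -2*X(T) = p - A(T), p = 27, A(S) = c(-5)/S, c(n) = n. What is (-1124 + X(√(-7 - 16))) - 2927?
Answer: -8129/2 + 5*I*√23/46 ≈ -4064.5 + 0.52129*I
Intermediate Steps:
A(S) = -5/S
X(T) = -27/2 - 5/(2*T) (X(T) = -(27 - (-5)/T)/2 = -(27 + 5/T)/2 = -27/2 - 5/(2*T))
(-1124 + X(√(-7 - 16))) - 2927 = (-1124 + (-5 - 27*√(-7 - 16))/(2*(√(-7 - 16)))) - 2927 = (-1124 + (-5 - 27*I*√23)/(2*(√(-23)))) - 2927 = (-1124 + (-5 - 27*I*√23)/(2*((I*√23)))) - 2927 = (-1124 + (-I*√23/23)*(-5 - 27*I*√23)/2) - 2927 = (-1124 - I*√23*(-5 - 27*I*√23)/46) - 2927 = -4051 - I*√23*(-5 - 27*I*√23)/46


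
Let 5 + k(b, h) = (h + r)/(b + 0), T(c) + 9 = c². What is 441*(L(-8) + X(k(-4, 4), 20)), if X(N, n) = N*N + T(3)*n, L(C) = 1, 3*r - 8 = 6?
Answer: 92365/4 ≈ 23091.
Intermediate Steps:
r = 14/3 (r = 8/3 + (⅓)*6 = 8/3 + 2 = 14/3 ≈ 4.6667)
T(c) = -9 + c²
k(b, h) = -5 + (14/3 + h)/b (k(b, h) = -5 + (h + 14/3)/(b + 0) = -5 + (14/3 + h)/b)
X(N, n) = N² (X(N, n) = N*N + (-9 + 3²)*n = N² + (-9 + 9)*n = N² + 0*n = N² + 0 = N²)
441*(L(-8) + X(k(-4, 4), 20)) = 441*(1 + ((14/3 + 4 - 5*(-4))/(-4))²) = 441*(1 + (-(14/3 + 4 + 20)/4)²) = 441*(1 + (-¼*86/3)²) = 441*(1 + (-43/6)²) = 441*(1 + 1849/36) = 441*(1885/36) = 92365/4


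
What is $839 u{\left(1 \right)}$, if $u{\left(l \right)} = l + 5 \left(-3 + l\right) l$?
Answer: $-7551$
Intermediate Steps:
$u{\left(l \right)} = l + l \left(-15 + 5 l\right)$ ($u{\left(l \right)} = l + \left(-15 + 5 l\right) l = l + l \left(-15 + 5 l\right)$)
$839 u{\left(1 \right)} = 839 \cdot 1 \left(-14 + 5 \cdot 1\right) = 839 \cdot 1 \left(-14 + 5\right) = 839 \cdot 1 \left(-9\right) = 839 \left(-9\right) = -7551$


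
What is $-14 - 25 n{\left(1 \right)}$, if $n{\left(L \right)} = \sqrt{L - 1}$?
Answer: $-14$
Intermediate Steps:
$n{\left(L \right)} = \sqrt{-1 + L}$
$-14 - 25 n{\left(1 \right)} = -14 - 25 \sqrt{-1 + 1} = -14 - 25 \sqrt{0} = -14 - 0 = -14 + 0 = -14$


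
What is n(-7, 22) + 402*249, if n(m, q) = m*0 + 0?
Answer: 100098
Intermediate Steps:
n(m, q) = 0 (n(m, q) = 0 + 0 = 0)
n(-7, 22) + 402*249 = 0 + 402*249 = 0 + 100098 = 100098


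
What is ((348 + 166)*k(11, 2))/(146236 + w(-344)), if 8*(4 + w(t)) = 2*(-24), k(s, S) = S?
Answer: 514/73113 ≈ 0.0070302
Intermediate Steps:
w(t) = -10 (w(t) = -4 + (2*(-24))/8 = -4 + (⅛)*(-48) = -4 - 6 = -10)
((348 + 166)*k(11, 2))/(146236 + w(-344)) = ((348 + 166)*2)/(146236 - 10) = (514*2)/146226 = 1028*(1/146226) = 514/73113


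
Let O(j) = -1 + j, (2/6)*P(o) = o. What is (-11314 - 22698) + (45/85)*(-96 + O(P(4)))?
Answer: -34057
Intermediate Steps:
P(o) = 3*o
(-11314 - 22698) + (45/85)*(-96 + O(P(4))) = (-11314 - 22698) + (45/85)*(-96 + (-1 + 3*4)) = -34012 + (45*(1/85))*(-96 + (-1 + 12)) = -34012 + 9*(-96 + 11)/17 = -34012 + (9/17)*(-85) = -34012 - 45 = -34057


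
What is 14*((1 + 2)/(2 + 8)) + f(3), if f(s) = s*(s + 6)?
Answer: 156/5 ≈ 31.200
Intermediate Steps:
f(s) = s*(6 + s)
14*((1 + 2)/(2 + 8)) + f(3) = 14*((1 + 2)/(2 + 8)) + 3*(6 + 3) = 14*(3/10) + 3*9 = 14*(3*(1/10)) + 27 = 14*(3/10) + 27 = 21/5 + 27 = 156/5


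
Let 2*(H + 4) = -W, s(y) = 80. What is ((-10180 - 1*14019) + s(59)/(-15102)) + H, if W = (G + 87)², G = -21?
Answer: -199202971/7551 ≈ -26381.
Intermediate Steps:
W = 4356 (W = (-21 + 87)² = 66² = 4356)
H = -2182 (H = -4 + (-1*4356)/2 = -4 + (½)*(-4356) = -4 - 2178 = -2182)
((-10180 - 1*14019) + s(59)/(-15102)) + H = ((-10180 - 1*14019) + 80/(-15102)) - 2182 = ((-10180 - 14019) + 80*(-1/15102)) - 2182 = (-24199 - 40/7551) - 2182 = -182726689/7551 - 2182 = -199202971/7551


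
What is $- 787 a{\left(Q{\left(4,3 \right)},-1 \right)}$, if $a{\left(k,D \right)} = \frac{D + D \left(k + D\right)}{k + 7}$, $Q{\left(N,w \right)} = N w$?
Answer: $\frac{9444}{19} \approx 497.05$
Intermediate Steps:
$a{\left(k,D \right)} = \frac{D + D \left(D + k\right)}{7 + k}$
$- 787 a{\left(Q{\left(4,3 \right)},-1 \right)} = - 787 \left(- \frac{1 - 1 + 4 \cdot 3}{7 + 4 \cdot 3}\right) = - 787 \left(- \frac{1 - 1 + 12}{7 + 12}\right) = - 787 \left(\left(-1\right) \frac{1}{19} \cdot 12\right) = \left(-787\right) \left(- \frac{12}{19}\right) = \frac{9444}{19}$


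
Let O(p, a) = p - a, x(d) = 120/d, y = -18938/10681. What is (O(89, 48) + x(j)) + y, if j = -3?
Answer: -8257/10681 ≈ -0.77306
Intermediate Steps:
y = -18938/10681 (y = -18938*1/10681 = -18938/10681 ≈ -1.7731)
(O(89, 48) + x(j)) + y = ((89 - 1*48) + 120/(-3)) - 18938/10681 = ((89 - 48) + 120*(-⅓)) - 18938/10681 = (41 - 40) - 18938/10681 = 1 - 18938/10681 = -8257/10681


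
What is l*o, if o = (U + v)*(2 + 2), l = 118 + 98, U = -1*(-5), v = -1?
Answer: 3456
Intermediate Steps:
U = 5
l = 216
o = 16 (o = (5 - 1)*(2 + 2) = 4*4 = 16)
l*o = 216*16 = 3456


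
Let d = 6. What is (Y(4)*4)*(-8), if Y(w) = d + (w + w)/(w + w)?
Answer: -224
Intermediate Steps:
Y(w) = 7 (Y(w) = 6 + (w + w)/(w + w) = 6 + (2*w)/((2*w)) = 6 + (2*w)*(1/(2*w)) = 6 + 1 = 7)
(Y(4)*4)*(-8) = (7*4)*(-8) = 28*(-8) = -224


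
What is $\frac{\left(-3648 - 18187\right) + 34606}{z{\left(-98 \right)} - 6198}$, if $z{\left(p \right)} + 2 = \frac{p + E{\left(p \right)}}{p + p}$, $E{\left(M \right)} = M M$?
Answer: $- \frac{25542}{12497} \approx -2.0438$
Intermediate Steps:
$E{\left(M \right)} = M^{2}$
$z{\left(p \right)} = -2 + \frac{p + p^{2}}{2 p}$ ($z{\left(p \right)} = -2 + \frac{p + p^{2}}{p + p} = -2 + \frac{p + p^{2}}{2 p}$)
$\frac{\left(-3648 - 18187\right) + 34606}{z{\left(-98 \right)} - 6198} = \frac{\left(-3648 - 18187\right) + 34606}{\left(- \frac{3}{2} + \frac{1}{2} \left(-98\right)\right) - 6198} = \frac{-21835 + 34606}{\left(- \frac{3}{2} - 49\right) - 6198} = \frac{12771}{- \frac{101}{2} - 6198} = \frac{12771}{- \frac{12497}{2}} = 12771 \left(- \frac{2}{12497}\right) = - \frac{25542}{12497}$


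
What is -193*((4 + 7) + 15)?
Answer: -5018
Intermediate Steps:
-193*((4 + 7) + 15) = -193*(11 + 15) = -193*26 = -5018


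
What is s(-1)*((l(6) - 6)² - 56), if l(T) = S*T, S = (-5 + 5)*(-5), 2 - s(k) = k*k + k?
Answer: -40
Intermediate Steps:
s(k) = 2 - k - k² (s(k) = 2 - (k*k + k) = 2 - (k² + k) = 2 - (k + k²) = 2 + (-k - k²) = 2 - k - k²)
S = 0 (S = 0*(-5) = 0)
l(T) = 0 (l(T) = 0*T = 0)
s(-1)*((l(6) - 6)² - 56) = (2 - 1*(-1) - 1*(-1)²)*((0 - 6)² - 56) = (2 + 1 - 1*1)*((-6)² - 56) = (2 + 1 - 1)*(36 - 56) = 2*(-20) = -40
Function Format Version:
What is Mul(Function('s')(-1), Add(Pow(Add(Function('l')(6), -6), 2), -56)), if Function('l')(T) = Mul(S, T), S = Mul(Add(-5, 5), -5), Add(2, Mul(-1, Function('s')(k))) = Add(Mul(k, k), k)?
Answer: -40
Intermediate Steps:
Function('s')(k) = Add(2, Mul(-1, k), Mul(-1, Pow(k, 2))) (Function('s')(k) = Add(2, Mul(-1, Add(Mul(k, k), k))) = Add(2, Mul(-1, Add(Pow(k, 2), k))) = Add(2, Mul(-1, Add(k, Pow(k, 2)))) = Add(2, Add(Mul(-1, k), Mul(-1, Pow(k, 2)))) = Add(2, Mul(-1, k), Mul(-1, Pow(k, 2))))
S = 0 (S = Mul(0, -5) = 0)
Function('l')(T) = 0 (Function('l')(T) = Mul(0, T) = 0)
Mul(Function('s')(-1), Add(Pow(Add(Function('l')(6), -6), 2), -56)) = Mul(Add(2, Mul(-1, -1), Mul(-1, Pow(-1, 2))), Add(Pow(Add(0, -6), 2), -56)) = Mul(Add(2, 1, Mul(-1, 1)), Add(Pow(-6, 2), -56)) = Mul(Add(2, 1, -1), Add(36, -56)) = Mul(2, -20) = -40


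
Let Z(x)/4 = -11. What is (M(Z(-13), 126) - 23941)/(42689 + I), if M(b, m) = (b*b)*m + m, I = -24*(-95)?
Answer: 220121/44969 ≈ 4.8950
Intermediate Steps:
Z(x) = -44 (Z(x) = 4*(-11) = -44)
I = 2280
M(b, m) = m + m*b**2 (M(b, m) = b**2*m + m = m*b**2 + m = m + m*b**2)
(M(Z(-13), 126) - 23941)/(42689 + I) = (126*(1 + (-44)**2) - 23941)/(42689 + 2280) = (126*(1 + 1936) - 23941)/44969 = (126*1937 - 23941)*(1/44969) = (244062 - 23941)*(1/44969) = 220121*(1/44969) = 220121/44969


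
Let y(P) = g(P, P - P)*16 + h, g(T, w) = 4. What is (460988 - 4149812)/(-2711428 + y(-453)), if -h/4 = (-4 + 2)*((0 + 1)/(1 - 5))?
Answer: 1844412/1355683 ≈ 1.3605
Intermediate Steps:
h = -2 (h = -4*(-4 + 2)*(0 + 1)/(1 - 5) = -(-8)*1/(-4) = -(-8)*1*(-1/4) = -(-8)*(-1)/4 = -4*1/2 = -2)
y(P) = 62 (y(P) = 4*16 - 2 = 64 - 2 = 62)
(460988 - 4149812)/(-2711428 + y(-453)) = (460988 - 4149812)/(-2711428 + 62) = -3688824/(-2711366) = -3688824*(-1/2711366) = 1844412/1355683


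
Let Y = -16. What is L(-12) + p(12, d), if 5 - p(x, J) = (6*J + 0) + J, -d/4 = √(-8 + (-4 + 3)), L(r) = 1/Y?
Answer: 79/16 + 84*I ≈ 4.9375 + 84.0*I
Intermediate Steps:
L(r) = -1/16 (L(r) = 1/(-16) = -1/16)
d = -12*I (d = -4*√(-8 + (-4 + 3)) = -4*√(-8 - 1) = -12*I ≈ -12.0*I)
p(x, J) = 5 - 7*J (p(x, J) = 5 - ((6*J + 0) + J) = 5 - (6*J + J) = 5 - 7*J)
L(-12) + p(12, d) = -1/16 + (5 - (-84)*I) = -1/16 + (5 + 84*I) = 79/16 + 84*I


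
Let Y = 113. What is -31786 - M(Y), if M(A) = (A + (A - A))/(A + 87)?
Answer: -6357313/200 ≈ -31787.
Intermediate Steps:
M(A) = A/(87 + A) (M(A) = (A + 0)/(87 + A) = A/(87 + A))
-31786 - M(Y) = -31786 - 113/(87 + 113) = -31786 - 113/200 = -6357313/200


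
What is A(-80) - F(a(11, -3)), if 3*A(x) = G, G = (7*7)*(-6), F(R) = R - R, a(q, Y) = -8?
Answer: -98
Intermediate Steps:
F(R) = 0
G = -294 (G = 49*(-6) = -294)
A(x) = -98 (A(x) = (⅓)*(-294) = -98)
A(-80) - F(a(11, -3)) = -98 - 1*0 = -98 + 0 = -98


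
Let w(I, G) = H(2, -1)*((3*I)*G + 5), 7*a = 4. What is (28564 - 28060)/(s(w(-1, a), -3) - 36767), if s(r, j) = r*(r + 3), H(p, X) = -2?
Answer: -24696/1800433 ≈ -0.013717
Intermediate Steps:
a = 4/7 (a = (⅐)*4 = 4/7 ≈ 0.57143)
w(I, G) = -10 - 6*G*I (w(I, G) = -2*((3*I)*G + 5) = -2*(3*G*I + 5) = -2*(5 + 3*G*I) = -10 - 6*G*I)
s(r, j) = r*(3 + r)
(28564 - 28060)/(s(w(-1, a), -3) - 36767) = (28564 - 28060)/((-10 - 6*4/7*(-1))*(3 + (-10 - 6*4/7*(-1))) - 36767) = 504/((-10 + 24/7)*(3 + (-10 + 24/7)) - 36767) = 504/(-46*(3 - 46/7)/7 - 36767) = 504/(-46/7*(-25/7) - 36767) = 504/(1150/49 - 36767) = 504/(-1800433/49) = 504*(-49/1800433) = -24696/1800433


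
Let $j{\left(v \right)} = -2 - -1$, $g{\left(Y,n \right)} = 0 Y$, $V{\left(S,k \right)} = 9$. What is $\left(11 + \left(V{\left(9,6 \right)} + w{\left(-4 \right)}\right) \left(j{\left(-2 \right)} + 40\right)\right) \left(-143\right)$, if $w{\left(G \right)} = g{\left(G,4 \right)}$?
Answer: $-51766$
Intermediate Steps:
$g{\left(Y,n \right)} = 0$
$w{\left(G \right)} = 0$
$j{\left(v \right)} = -1$ ($j{\left(v \right)} = -2 + 1 = -1$)
$\left(11 + \left(V{\left(9,6 \right)} + w{\left(-4 \right)}\right) \left(j{\left(-2 \right)} + 40\right)\right) \left(-143\right) = \left(11 + \left(9 + 0\right) \left(-1 + 40\right)\right) \left(-143\right) = \left(11 + 9 \cdot 39\right) \left(-143\right) = \left(11 + 351\right) \left(-143\right) = 362 \left(-143\right) = -51766$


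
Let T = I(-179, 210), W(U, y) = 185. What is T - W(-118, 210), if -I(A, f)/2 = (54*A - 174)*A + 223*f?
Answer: -3616565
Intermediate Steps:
I(A, f) = -446*f - 2*A*(-174 + 54*A) (I(A, f) = -2*((54*A - 174)*A + 223*f) = -2*((-174 + 54*A)*A + 223*f) = -2*(A*(-174 + 54*A) + 223*f) = -2*(223*f + A*(-174 + 54*A)) = -446*f - 2*A*(-174 + 54*A))
T = -3616380 (T = -446*210 - 108*(-179)² + 348*(-179) = -93660 - 108*32041 - 62292 = -93660 - 3460428 - 62292 = -3616380)
T - W(-118, 210) = -3616380 - 1*185 = -3616380 - 185 = -3616565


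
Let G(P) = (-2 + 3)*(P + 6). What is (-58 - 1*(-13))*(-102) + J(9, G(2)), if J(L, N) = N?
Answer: 4598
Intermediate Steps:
G(P) = 6 + P (G(P) = 1*(6 + P) = 6 + P)
(-58 - 1*(-13))*(-102) + J(9, G(2)) = (-58 - 1*(-13))*(-102) + (6 + 2) = (-58 + 13)*(-102) + 8 = -45*(-102) + 8 = 4590 + 8 = 4598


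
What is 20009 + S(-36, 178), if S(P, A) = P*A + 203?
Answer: 13804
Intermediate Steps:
S(P, A) = 203 + A*P (S(P, A) = A*P + 203 = 203 + A*P)
20009 + S(-36, 178) = 20009 + (203 + 178*(-36)) = 20009 + (203 - 6408) = 20009 - 6205 = 13804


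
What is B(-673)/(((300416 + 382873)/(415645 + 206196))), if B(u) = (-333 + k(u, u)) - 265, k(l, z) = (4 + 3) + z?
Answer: -786007024/683289 ≈ -1150.3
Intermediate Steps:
k(l, z) = 7 + z
B(u) = -591 + u (B(u) = (-333 + (7 + u)) - 265 = (-326 + u) - 265 = -591 + u)
B(-673)/(((300416 + 382873)/(415645 + 206196))) = (-591 - 673)/(((300416 + 382873)/(415645 + 206196))) = -1264/(683289/621841) = -1264/(683289*(1/621841)) = -1264/683289/621841 = -1264*621841/683289 = -786007024/683289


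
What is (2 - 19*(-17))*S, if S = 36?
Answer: 11700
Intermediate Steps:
(2 - 19*(-17))*S = (2 - 19*(-17))*36 = (2 + 323)*36 = 325*36 = 11700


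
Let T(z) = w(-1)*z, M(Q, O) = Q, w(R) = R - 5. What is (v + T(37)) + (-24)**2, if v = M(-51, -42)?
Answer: 303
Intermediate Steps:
w(R) = -5 + R
v = -51
T(z) = -6*z (T(z) = (-5 - 1)*z = -6*z)
(v + T(37)) + (-24)**2 = (-51 - 6*37) + (-24)**2 = (-51 - 222) + 576 = -273 + 576 = 303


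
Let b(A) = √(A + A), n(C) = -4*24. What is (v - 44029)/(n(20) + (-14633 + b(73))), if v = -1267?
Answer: 667164784/216943295 + 45296*√146/216943295 ≈ 3.0778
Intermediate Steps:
n(C) = -96
b(A) = √2*√A (b(A) = √(2*A) = √2*√A)
(v - 44029)/(n(20) + (-14633 + b(73))) = (-1267 - 44029)/(-96 + (-14633 + √2*√73)) = -45296/(-96 + (-14633 + √146)) = -45296/(-14729 + √146)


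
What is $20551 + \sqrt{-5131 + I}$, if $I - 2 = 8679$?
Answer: $20551 + 5 \sqrt{142} \approx 20611.0$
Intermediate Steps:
$I = 8681$ ($I = 2 + 8679 = 8681$)
$20551 + \sqrt{-5131 + I} = 20551 + \sqrt{-5131 + 8681} = 20551 + \sqrt{3550} = 20551 + 5 \sqrt{142}$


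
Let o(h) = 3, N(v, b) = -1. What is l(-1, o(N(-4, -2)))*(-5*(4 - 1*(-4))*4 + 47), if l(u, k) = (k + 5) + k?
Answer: -1243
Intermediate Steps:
l(u, k) = 5 + 2*k (l(u, k) = (5 + k) + k = 5 + 2*k)
l(-1, o(N(-4, -2)))*(-5*(4 - 1*(-4))*4 + 47) = (5 + 2*3)*(-5*(4 - 1*(-4))*4 + 47) = (5 + 6)*(-5*(4 + 4)*4 + 47) = 11*(-5*8*4 + 47) = 11*(-40*4 + 47) = 11*(-160 + 47) = 11*(-113) = -1243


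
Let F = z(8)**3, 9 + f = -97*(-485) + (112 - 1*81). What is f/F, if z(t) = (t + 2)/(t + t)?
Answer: 24098304/125 ≈ 1.9279e+5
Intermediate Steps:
z(t) = (2 + t)/(2*t) (z(t) = (2 + t)/((2*t)) = (2 + t)*(1/(2*t)) = (2 + t)/(2*t))
f = 47067 (f = -9 + (-97*(-485) + (112 - 1*81)) = -9 + (47045 + (112 - 81)) = -9 + (47045 + 31) = -9 + 47076 = 47067)
F = 125/512 (F = ((1/2)*(2 + 8)/8)**3 = ((1/2)*(1/8)*10)**3 = (5/8)**3 = 125/512 ≈ 0.24414)
f/F = 47067/(125/512) = 47067*(512/125) = 24098304/125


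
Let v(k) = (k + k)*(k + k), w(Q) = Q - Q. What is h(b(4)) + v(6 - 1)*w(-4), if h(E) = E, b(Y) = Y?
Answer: 4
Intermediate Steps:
w(Q) = 0
v(k) = 4*k² (v(k) = (2*k)*(2*k) = 4*k²)
h(b(4)) + v(6 - 1)*w(-4) = 4 + (4*(6 - 1)²)*0 = 4 + (4*5²)*0 = 4 + (4*25)*0 = 4 + 100*0 = 4 + 0 = 4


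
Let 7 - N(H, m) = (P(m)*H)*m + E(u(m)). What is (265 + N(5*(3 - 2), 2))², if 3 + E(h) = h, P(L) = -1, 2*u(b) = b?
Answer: 80656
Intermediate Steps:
u(b) = b/2
E(h) = -3 + h
N(H, m) = 10 - m/2 + H*m (N(H, m) = 7 - ((-H)*m + (-3 + m/2)) = 7 - (-H*m + (-3 + m/2)) = 7 - (-3 + m/2 - H*m) = 7 + (3 - m/2 + H*m) = 10 - m/2 + H*m)
(265 + N(5*(3 - 2), 2))² = (265 + (10 - ½*2 + (5*(3 - 2))*2))² = (265 + (10 - 1 + (5*1)*2))² = (265 + (10 - 1 + 5*2))² = (265 + (10 - 1 + 10))² = (265 + 19)² = 284² = 80656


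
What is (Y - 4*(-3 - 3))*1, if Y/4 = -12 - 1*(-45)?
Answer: 156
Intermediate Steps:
Y = 132 (Y = 4*(-12 - 1*(-45)) = 4*(-12 + 45) = 4*33 = 132)
(Y - 4*(-3 - 3))*1 = (132 - 4*(-3 - 3))*1 = (132 - 4*(-6))*1 = (132 + 24)*1 = 156*1 = 156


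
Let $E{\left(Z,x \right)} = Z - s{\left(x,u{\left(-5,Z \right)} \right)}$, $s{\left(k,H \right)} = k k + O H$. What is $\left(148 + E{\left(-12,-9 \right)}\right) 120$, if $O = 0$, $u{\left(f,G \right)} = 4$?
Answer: $6600$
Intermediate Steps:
$s{\left(k,H \right)} = k^{2}$ ($s{\left(k,H \right)} = k k + 0 H = k^{2} + 0 = k^{2}$)
$E{\left(Z,x \right)} = Z - x^{2}$
$\left(148 + E{\left(-12,-9 \right)}\right) 120 = \left(148 - 93\right) 120 = 55 \cdot 120 = 6600$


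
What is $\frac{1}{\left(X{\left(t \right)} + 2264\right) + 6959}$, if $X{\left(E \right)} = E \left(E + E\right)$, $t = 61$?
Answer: $\frac{1}{16665} \approx 6.0006 \cdot 10^{-5}$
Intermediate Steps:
$X{\left(E \right)} = 2 E^{2}$ ($X{\left(E \right)} = E 2 E = 2 E^{2}$)
$\frac{1}{\left(X{\left(t \right)} + 2264\right) + 6959} = \frac{1}{\left(2 \cdot 61^{2} + 2264\right) + 6959} = \frac{1}{\left(2 \cdot 3721 + 2264\right) + 6959} = \frac{1}{\left(7442 + 2264\right) + 6959} = \frac{1}{9706 + 6959} = \frac{1}{16665}$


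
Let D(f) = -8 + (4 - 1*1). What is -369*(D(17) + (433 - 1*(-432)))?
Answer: -317340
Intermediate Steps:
D(f) = -5 (D(f) = -8 + (4 - 1) = -8 + 3 = -5)
-369*(D(17) + (433 - 1*(-432))) = -369*(-5 + (433 - 1*(-432))) = -369*(-5 + (433 + 432)) = -369*(-5 + 865) = -369*860 = -317340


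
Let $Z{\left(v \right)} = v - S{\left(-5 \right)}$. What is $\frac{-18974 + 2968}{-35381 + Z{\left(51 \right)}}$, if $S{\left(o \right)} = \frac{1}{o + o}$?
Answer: $\frac{160060}{353299} \approx 0.45304$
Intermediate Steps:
$S{\left(o \right)} = \frac{1}{2 o}$
$Z{\left(v \right)} = \frac{1}{10} + v$ ($Z{\left(v \right)} = v - \frac{1}{2 \left(-5\right)} = v - \frac{1}{2} \left(- \frac{1}{5}\right) = v - - \frac{1}{10} = v + \frac{1}{10} = \frac{1}{10} + v$)
$\frac{-18974 + 2968}{-35381 + Z{\left(51 \right)}} = \frac{-18974 + 2968}{-35381 + \left(\frac{1}{10} + 51\right)} = - \frac{16006}{-35381 + \frac{511}{10}} = - \frac{16006}{- \frac{353299}{10}} = \left(-16006\right) \left(- \frac{10}{353299}\right) = \frac{160060}{353299}$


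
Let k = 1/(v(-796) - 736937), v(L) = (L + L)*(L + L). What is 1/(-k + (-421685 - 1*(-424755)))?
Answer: 1797527/5518407889 ≈ 0.00032573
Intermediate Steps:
v(L) = 4*L² (v(L) = (2*L)*(2*L) = 4*L²)
k = 1/1797527 (k = 1/(4*(-796)² - 736937) = 1/(4*633616 - 736937) = 1/(2534464 - 736937) = 1/1797527 ≈ 5.5632e-7)
1/(-k + (-421685 - 1*(-424755))) = 1/(-1*1/1797527 + (-421685 - 1*(-424755))) = 1/(-1/1797527 + (-421685 + 424755)) = 1/(-1/1797527 + 3070) = 1/(5518407889/1797527) = 1797527/5518407889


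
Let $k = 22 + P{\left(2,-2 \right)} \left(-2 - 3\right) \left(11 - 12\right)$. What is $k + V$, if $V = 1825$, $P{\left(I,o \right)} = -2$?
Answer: $1837$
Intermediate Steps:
$k = 12$ ($k = 22 + - 2 \left(-2 - 3\right) \left(11 - 12\right) = 22 + \left(-2\right) \left(-5\right) \left(-1\right) = 22 + 10 \left(-1\right) = 22 - 10 = 12$)
$k + V = 12 + 1825 = 1837$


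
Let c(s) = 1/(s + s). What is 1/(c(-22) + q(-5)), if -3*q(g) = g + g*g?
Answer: -132/883 ≈ -0.14949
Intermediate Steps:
q(g) = -g/3 - g**2/3 (q(g) = -(g + g*g)/3 = -(g + g**2)/3 = -g/3 - g**2/3)
c(s) = 1/(2*s)
1/(c(-22) + q(-5)) = 1/((1/2)/(-22) - 1/3*(-5)*(1 - 5)) = 1/((1/2)*(-1/22) - 1/3*(-5)*(-4)) = 1/(-1/44 - 20/3) = 1/(-883/132) = -132/883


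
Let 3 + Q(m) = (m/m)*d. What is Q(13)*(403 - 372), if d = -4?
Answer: -217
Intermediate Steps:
Q(m) = -7 (Q(m) = -3 + (m/m)*(-4) = -3 + 1*(-4) = -3 - 4 = -7)
Q(13)*(403 - 372) = -7*(403 - 372) = -7*31 = -217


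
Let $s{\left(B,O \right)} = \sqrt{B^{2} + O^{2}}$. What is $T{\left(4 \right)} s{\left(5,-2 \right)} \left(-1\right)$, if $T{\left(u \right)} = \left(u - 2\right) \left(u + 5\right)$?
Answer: $- 18 \sqrt{29} \approx -96.933$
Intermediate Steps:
$T{\left(u \right)} = \left(-2 + u\right) \left(5 + u\right)$
$T{\left(4 \right)} s{\left(5,-2 \right)} \left(-1\right) = \left(-10 + 4^{2} + 3 \cdot 4\right) \sqrt{5^{2} + \left(-2\right)^{2}} \left(-1\right) = \left(-10 + 16 + 12\right) \sqrt{25 + 4} \left(-1\right) = 18 \sqrt{29} \left(-1\right) = - 18 \sqrt{29}$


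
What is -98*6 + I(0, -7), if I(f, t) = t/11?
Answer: -6475/11 ≈ -588.64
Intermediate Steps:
I(f, t) = t/11 (I(f, t) = t*(1/11) = t/11)
-98*6 + I(0, -7) = -98*6 + (1/11)*(-7) = -588 - 7/11 = -6475/11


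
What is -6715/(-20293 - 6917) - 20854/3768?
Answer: -9035587/1708788 ≈ -5.2877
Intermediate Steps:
-6715/(-20293 - 6917) - 20854/3768 = -6715/(-27210) - 20854*1/3768 = -6715*(-1/27210) - 10427/1884 = 1343/5442 - 10427/1884 = -9035587/1708788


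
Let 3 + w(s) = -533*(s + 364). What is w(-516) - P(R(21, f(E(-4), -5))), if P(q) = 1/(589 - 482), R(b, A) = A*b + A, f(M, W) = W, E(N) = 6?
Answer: 8668390/107 ≈ 81013.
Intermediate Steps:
w(s) = -194015 - 533*s (w(s) = -3 - 533*(s + 364) = -3 - 533*(364 + s) = -3 + (-194012 - 533*s) = -194015 - 533*s)
R(b, A) = A + A*b
P(q) = 1/107
w(-516) - P(R(21, f(E(-4), -5))) = (-194015 - 533*(-516)) - 1*1/107 = (-194015 + 275028) - 1/107 = 81013 - 1/107 = 8668390/107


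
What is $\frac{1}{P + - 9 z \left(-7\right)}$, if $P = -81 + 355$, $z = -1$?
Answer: $\frac{1}{211} \approx 0.0047393$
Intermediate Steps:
$P = 274$
$\frac{1}{P + - 9 z \left(-7\right)} = \frac{1}{274 + \left(-9\right) \left(-1\right) \left(-7\right)} = \frac{1}{274 + 9 \left(-7\right)} = \frac{1}{274 - 63} = \frac{1}{211}$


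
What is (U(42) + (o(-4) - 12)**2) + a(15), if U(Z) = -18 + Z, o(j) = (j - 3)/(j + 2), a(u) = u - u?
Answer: 385/4 ≈ 96.250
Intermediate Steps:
a(u) = 0
o(j) = (-3 + j)/(2 + j)
(U(42) + (o(-4) - 12)**2) + a(15) = ((-18 + 42) + ((-3 - 4)/(2 - 4) - 12)**2) + 0 = (24 + (-7/(-2) - 12)**2) + 0 = (24 + (-1/2*(-7) - 12)**2) + 0 = (24 + (7/2 - 12)**2) + 0 = (24 + (-17/2)**2) + 0 = (24 + 289/4) + 0 = 385/4 + 0 = 385/4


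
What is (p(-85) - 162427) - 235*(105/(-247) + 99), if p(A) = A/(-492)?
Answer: -22553873513/121524 ≈ -1.8559e+5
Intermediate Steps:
p(A) = -A/492 (p(A) = A*(-1/492) = -A/492)
(p(-85) - 162427) - 235*(105/(-247) + 99) = (-1/492*(-85) - 162427) - 235*(105/(-247) + 99) = (85/492 - 162427) - 235*(105*(-1/247) + 99) = -79913999/492 - 235*(-105/247 + 99) = -79913999/492 - 235*24348/247 = -79913999/492 - 5721780/247 = -22553873513/121524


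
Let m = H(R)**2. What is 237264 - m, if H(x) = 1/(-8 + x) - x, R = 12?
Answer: 3794015/16 ≈ 2.3713e+5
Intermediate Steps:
m = 2209/16 (m = ((1 - 1*12**2 + 8*12)/(-8 + 12))**2 = ((1 - 1*144 + 96)/4)**2 = ((1 - 144 + 96)/4)**2 = ((1/4)*(-47))**2 = (-47/4)**2 = 2209/16 ≈ 138.06)
237264 - m = 237264 - 1*2209/16 = 237264 - 2209/16 = 3794015/16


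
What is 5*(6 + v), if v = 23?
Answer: 145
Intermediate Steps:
5*(6 + v) = 5*(6 + 23) = 5*29 = 145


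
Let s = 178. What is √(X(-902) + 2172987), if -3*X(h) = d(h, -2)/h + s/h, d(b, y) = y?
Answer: 7*√670920843/123 ≈ 1474.1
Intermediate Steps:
X(h) = -176/(3*h) (X(h) = -(-2/h + 178/h)/3 = -176/(3*h))
√(X(-902) + 2172987) = √(-176/3/(-902) + 2172987) = √(-176/3*(-1/902) + 2172987) = √(8/123 + 2172987) = √(267277409/123) = 7*√670920843/123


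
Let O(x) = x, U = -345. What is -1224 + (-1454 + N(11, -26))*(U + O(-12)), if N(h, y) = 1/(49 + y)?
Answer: 11910285/23 ≈ 5.1784e+5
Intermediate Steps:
-1224 + (-1454 + N(11, -26))*(U + O(-12)) = -1224 + (-1454 + 1/(49 - 26))*(-345 - 12) = -1224 + (-1454 + 1/23)*(-357) = -1224 - 33441/23*(-357) = -1224 + 11938437/23 = 11910285/23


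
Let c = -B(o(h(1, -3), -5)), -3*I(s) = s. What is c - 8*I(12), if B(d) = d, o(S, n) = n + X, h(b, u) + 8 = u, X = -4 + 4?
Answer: 37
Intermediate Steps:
X = 0
h(b, u) = -8 + u
I(s) = -s/3
o(S, n) = n (o(S, n) = n + 0 = n)
c = 5 (c = -1*(-5) = 5)
c - 8*I(12) = 5 - (-8)*12/3 = 5 - 8*(-4) = 5 + 32 = 37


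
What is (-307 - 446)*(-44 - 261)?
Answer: 229665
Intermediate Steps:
(-307 - 446)*(-44 - 261) = -753*(-305) = 229665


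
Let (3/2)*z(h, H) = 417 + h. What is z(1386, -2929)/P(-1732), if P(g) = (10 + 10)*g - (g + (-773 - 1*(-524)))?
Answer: -1202/32659 ≈ -0.036805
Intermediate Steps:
z(h, H) = 278 + 2*h/3 (z(h, H) = 2*(417 + h)/3 = 278 + 2*h/3)
P(g) = 249 + 19*g (P(g) = 20*g - (g + (-773 + 524)) = 20*g - (g - 249) = 20*g - (-249 + g) = 20*g + (249 - g) = 249 + 19*g)
z(1386, -2929)/P(-1732) = (278 + (⅔)*1386)/(249 + 19*(-1732)) = (278 + 924)/(249 - 32908) = 1202/(-32659) = 1202*(-1/32659) = -1202/32659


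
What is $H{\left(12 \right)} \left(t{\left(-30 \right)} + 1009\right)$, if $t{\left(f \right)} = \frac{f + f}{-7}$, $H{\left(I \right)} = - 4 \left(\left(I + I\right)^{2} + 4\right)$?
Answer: $- \frac{16525360}{7} \approx -2.3608 \cdot 10^{6}$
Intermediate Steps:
$H{\left(I \right)} = -16 - 16 I^{2}$ ($H{\left(I \right)} = - 4 \left(\left(2 I\right)^{2} + 4\right) = - 4 \left(4 I^{2} + 4\right) = - 4 \left(4 + 4 I^{2}\right) = -16 - 16 I^{2}$)
$t{\left(f \right)} = - \frac{2 f}{7}$ ($t{\left(f \right)} = 2 f \left(- \frac{1}{7}\right) = - \frac{2 f}{7}$)
$H{\left(12 \right)} \left(t{\left(-30 \right)} + 1009\right) = \left(-16 - 16 \cdot 12^{2}\right) \left(\left(- \frac{2}{7}\right) \left(-30\right) + 1009\right) = \left(-16 - 2304\right) \left(\frac{60}{7} + 1009\right) = \left(-16 - 2304\right) \frac{7123}{7} = \left(-2320\right) \frac{7123}{7} = - \frac{16525360}{7}$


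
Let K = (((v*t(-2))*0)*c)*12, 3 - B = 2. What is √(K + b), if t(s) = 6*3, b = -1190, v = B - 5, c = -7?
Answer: I*√1190 ≈ 34.496*I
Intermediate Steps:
B = 1 (B = 3 - 1*2 = 3 - 2 = 1)
v = -4 (v = 1 - 5 = -4)
t(s) = 18
K = 0 (K = ((-4*18*0)*(-7))*12 = (-72*0*(-7))*12 = (0*(-7))*12 = 0*12 = 0)
√(K + b) = √(0 - 1190) = √(-1190) = I*√1190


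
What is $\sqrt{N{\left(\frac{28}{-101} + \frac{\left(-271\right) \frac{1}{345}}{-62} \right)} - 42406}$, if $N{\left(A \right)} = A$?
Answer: $\frac{i \sqrt{197922120447496710}}{2160390} \approx 205.93 i$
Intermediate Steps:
$\sqrt{N{\left(\frac{28}{-101} + \frac{\left(-271\right) \frac{1}{345}}{-62} \right)} - 42406} = \sqrt{\left(\frac{28}{-101} + \frac{\left(-271\right) \frac{1}{345}}{-62}\right) - 42406} = \sqrt{\left(28 \left(- \frac{1}{101}\right) + \left(-271\right) \frac{1}{345} \left(- \frac{1}{62}\right)\right) - 42406} = \sqrt{\left(- \frac{28}{101} - - \frac{271}{21390}\right) - 42406} = \sqrt{\left(- \frac{28}{101} + \frac{271}{21390}\right) - 42406} = \sqrt{- \frac{571549}{2160390} - 42406} = \sqrt{- \frac{91614069889}{2160390}} = \frac{i \sqrt{197922120447496710}}{2160390}$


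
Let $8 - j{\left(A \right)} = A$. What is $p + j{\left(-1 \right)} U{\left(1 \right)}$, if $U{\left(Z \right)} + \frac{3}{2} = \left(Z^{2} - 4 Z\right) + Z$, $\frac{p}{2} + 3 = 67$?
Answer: $\frac{193}{2} \approx 96.5$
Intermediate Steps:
$j{\left(A \right)} = 8 - A$
$p = 128$ ($p = -6 + 2 \cdot 67 = -6 + 134 = 128$)
$U{\left(Z \right)} = - \frac{3}{2} + Z^{2} - 3 Z$ ($U{\left(Z \right)} = - \frac{3}{2} + \left(\left(Z^{2} - 4 Z\right) + Z\right) = - \frac{3}{2} + \left(Z^{2} - 3 Z\right) = - \frac{3}{2} + Z^{2} - 3 Z$)
$p + j{\left(-1 \right)} U{\left(1 \right)} = 128 + \left(8 - -1\right) \left(- \frac{3}{2} + 1^{2} - 3\right) = 128 + \left(8 + 1\right) \left(- \frac{3}{2} + 1 - 3\right) = 128 + 9 \left(- \frac{7}{2}\right) = 128 - \frac{63}{2} = \frac{193}{2}$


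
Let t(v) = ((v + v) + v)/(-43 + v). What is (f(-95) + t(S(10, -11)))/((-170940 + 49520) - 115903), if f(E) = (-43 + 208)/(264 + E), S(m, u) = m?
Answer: -125/441183457 ≈ -2.8333e-7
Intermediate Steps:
t(v) = 3*v/(-43 + v) (t(v) = (2*v + v)/(-43 + v) = (3*v)/(-43 + v) = 3*v/(-43 + v))
f(E) = 165/(264 + E)
(f(-95) + t(S(10, -11)))/((-170940 + 49520) - 115903) = (165/(264 - 95) + 3*10/(-43 + 10))/((-170940 + 49520) - 115903) = (165/169 + 3*10/(-33))/(-121420 - 115903) = (165*(1/169) + 3*10*(-1/33))/(-237323) = (165/169 - 10/11)*(-1/237323) = (125/1859)*(-1/237323) = -125/441183457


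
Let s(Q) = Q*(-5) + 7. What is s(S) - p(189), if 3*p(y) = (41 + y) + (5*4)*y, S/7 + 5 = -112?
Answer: 8296/3 ≈ 2765.3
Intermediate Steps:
S = -819 (S = -35 + 7*(-112) = -35 - 784 = -819)
p(y) = 41/3 + 7*y (p(y) = ((41 + y) + (5*4)*y)/3 = ((41 + y) + 20*y)/3 = (41 + 21*y)/3 = 41/3 + 7*y)
s(Q) = 7 - 5*Q (s(Q) = -5*Q + 7 = 7 - 5*Q)
s(S) - p(189) = (7 - 5*(-819)) - (41/3 + 7*189) = (7 + 4095) - (41/3 + 1323) = 4102 - 1*4010/3 = 4102 - 4010/3 = 8296/3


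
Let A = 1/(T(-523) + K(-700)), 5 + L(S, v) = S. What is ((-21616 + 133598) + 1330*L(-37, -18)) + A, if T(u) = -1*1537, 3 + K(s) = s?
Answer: 125713279/2240 ≈ 56122.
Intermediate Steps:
L(S, v) = -5 + S
K(s) = -3 + s
T(u) = -1537
A = -1/2240 (A = 1/(-1537 + (-3 - 700)) = 1/(-1537 - 703) = 1/(-2240) = -1/2240 ≈ -0.00044643)
((-21616 + 133598) + 1330*L(-37, -18)) + A = ((-21616 + 133598) + 1330*(-5 - 37)) - 1/2240 = (111982 + 1330*(-42)) - 1/2240 = (111982 - 55860) - 1/2240 = 56122 - 1/2240 = 125713279/2240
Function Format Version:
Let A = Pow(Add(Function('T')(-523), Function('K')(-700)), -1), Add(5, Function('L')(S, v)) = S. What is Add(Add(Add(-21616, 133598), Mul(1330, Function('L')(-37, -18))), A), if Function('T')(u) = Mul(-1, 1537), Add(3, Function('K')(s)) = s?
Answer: Rational(125713279, 2240) ≈ 56122.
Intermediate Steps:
Function('L')(S, v) = Add(-5, S)
Function('K')(s) = Add(-3, s)
Function('T')(u) = -1537
A = Rational(-1, 2240) (A = Pow(Add(-1537, Add(-3, -700)), -1) = Pow(Add(-1537, -703), -1) = Pow(-2240, -1) = Rational(-1, 2240) ≈ -0.00044643)
Add(Add(Add(-21616, 133598), Mul(1330, Function('L')(-37, -18))), A) = Add(Add(Add(-21616, 133598), Mul(1330, Add(-5, -37))), Rational(-1, 2240)) = Add(Add(111982, Mul(1330, -42)), Rational(-1, 2240)) = Add(Add(111982, -55860), Rational(-1, 2240)) = Add(56122, Rational(-1, 2240)) = Rational(125713279, 2240)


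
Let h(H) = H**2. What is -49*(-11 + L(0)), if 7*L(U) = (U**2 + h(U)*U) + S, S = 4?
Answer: 511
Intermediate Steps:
L(U) = 4/7 + U**2/7 + U**3/7 (L(U) = ((U**2 + U**2*U) + 4)/7 = ((U**2 + U**3) + 4)/7 = (4 + U**2 + U**3)/7 = 4/7 + U**2/7 + U**3/7)
-49*(-11 + L(0)) = -49*(-11 + (4/7 + (1/7)*0**2 + (1/7)*0**3)) = -49*(-11 + (4/7 + (1/7)*0 + (1/7)*0)) = -49*(-11 + (4/7 + 0 + 0)) = -49*(-11 + 4/7) = -49*(-73/7) = 511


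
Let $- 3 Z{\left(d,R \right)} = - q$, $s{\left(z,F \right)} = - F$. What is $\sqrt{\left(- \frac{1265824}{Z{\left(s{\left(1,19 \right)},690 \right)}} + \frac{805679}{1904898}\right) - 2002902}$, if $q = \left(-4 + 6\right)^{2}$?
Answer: $\frac{i \sqrt{10712712821561701338}}{1904898} \approx 1718.2 i$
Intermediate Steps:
$q = 4$ ($q = 2^{2} = 4$)
$Z{\left(d,R \right)} = \frac{4}{3}$ ($Z{\left(d,R \right)} = - \frac{\left(-1\right) 4}{3} = \left(- \frac{1}{3}\right) \left(-4\right) = \frac{4}{3}$)
$\sqrt{\left(- \frac{1265824}{Z{\left(s{\left(1,19 \right)},690 \right)}} + \frac{805679}{1904898}\right) - 2002902} = \sqrt{\left(- \frac{1265824}{\frac{4}{3}} + \frac{805679}{1904898}\right) - 2002902} = \sqrt{\left(\left(-1265824\right) \frac{3}{4} + 805679 \cdot \frac{1}{1904898}\right) - 2002902} = \sqrt{\left(-949368 + \frac{805679}{1904898}\right) - 2002902} = \sqrt{- \frac{1808448398785}{1904898} - 2002902} = \sqrt{- \frac{5623772412781}{1904898}} = \frac{i \sqrt{10712712821561701338}}{1904898}$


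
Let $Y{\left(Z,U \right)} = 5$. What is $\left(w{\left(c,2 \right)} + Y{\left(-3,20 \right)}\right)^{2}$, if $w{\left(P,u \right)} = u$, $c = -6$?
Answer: $49$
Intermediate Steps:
$\left(w{\left(c,2 \right)} + Y{\left(-3,20 \right)}\right)^{2} = \left(2 + 5\right)^{2} = 7^{2} = 49$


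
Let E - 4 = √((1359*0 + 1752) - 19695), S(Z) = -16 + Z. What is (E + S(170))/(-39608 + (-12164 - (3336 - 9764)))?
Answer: -79/22672 - I*√17943/45344 ≈ -0.0034845 - 0.0029541*I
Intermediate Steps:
E = 4 + I*√17943 (E = 4 + √((1359*0 + 1752) - 19695) = 4 + √((0 + 1752) - 19695) = 4 + √(1752 - 19695) = 4 + √(-17943) = 4 + I*√17943 ≈ 4.0 + 133.95*I)
(E + S(170))/(-39608 + (-12164 - (3336 - 9764))) = ((4 + I*√17943) + (-16 + 170))/(-39608 + (-12164 - (3336 - 9764))) = ((4 + I*√17943) + 154)/(-39608 + (-12164 - 1*(-6428))) = (158 + I*√17943)/(-39608 + (-12164 + 6428)) = (158 + I*√17943)/(-39608 - 5736) = (158 + I*√17943)/(-45344) = (158 + I*√17943)*(-1/45344) = -79/22672 - I*√17943/45344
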